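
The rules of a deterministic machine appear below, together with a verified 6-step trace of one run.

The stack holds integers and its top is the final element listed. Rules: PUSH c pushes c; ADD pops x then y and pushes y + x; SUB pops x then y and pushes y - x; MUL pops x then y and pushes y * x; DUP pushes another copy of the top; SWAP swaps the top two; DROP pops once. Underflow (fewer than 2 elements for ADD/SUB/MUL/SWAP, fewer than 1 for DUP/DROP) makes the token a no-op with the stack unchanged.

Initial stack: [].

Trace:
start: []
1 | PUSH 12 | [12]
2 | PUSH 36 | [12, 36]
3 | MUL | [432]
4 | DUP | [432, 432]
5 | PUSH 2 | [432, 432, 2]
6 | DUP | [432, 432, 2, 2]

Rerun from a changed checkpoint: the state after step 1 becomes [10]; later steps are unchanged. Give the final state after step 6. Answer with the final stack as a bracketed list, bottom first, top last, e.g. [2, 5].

[360, 360, 2, 2]

state after step 1 := [10]
2 | PUSH 36 | [10, 36]
3 | MUL | [360]
4 | DUP | [360, 360]
5 | PUSH 2 | [360, 360, 2]
6 | DUP | [360, 360, 2, 2]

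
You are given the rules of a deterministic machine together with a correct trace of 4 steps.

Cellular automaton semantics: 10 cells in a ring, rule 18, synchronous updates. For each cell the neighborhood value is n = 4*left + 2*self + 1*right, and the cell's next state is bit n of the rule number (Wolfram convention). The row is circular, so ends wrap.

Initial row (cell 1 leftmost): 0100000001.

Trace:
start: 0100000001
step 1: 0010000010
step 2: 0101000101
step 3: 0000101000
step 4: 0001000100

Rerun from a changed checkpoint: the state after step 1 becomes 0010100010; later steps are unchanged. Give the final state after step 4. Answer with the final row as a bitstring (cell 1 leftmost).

0100010000

state after step 1 := 0010100010
step 2: 0100010101
step 3: 0010100000
step 4: 0100010000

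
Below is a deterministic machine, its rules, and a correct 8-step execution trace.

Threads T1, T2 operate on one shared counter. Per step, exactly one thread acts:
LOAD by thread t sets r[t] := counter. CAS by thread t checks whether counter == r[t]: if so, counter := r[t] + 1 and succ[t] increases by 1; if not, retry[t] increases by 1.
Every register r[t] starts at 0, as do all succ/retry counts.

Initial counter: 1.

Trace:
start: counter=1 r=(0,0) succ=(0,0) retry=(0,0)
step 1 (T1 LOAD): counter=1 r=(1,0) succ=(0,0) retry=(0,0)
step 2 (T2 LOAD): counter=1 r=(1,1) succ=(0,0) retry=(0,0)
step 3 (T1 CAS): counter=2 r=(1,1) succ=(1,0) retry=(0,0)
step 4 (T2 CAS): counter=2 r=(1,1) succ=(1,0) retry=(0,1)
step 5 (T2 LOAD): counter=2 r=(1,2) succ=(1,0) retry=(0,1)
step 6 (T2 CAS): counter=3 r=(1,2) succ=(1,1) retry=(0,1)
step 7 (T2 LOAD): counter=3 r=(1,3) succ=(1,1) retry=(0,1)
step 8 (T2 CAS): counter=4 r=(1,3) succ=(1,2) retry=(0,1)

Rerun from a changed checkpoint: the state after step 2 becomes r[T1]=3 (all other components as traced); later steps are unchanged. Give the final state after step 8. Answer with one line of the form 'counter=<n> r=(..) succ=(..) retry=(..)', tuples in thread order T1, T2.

state after step 2 := counter=1 r=(3,1) succ=(0,0) retry=(0,0)
step 3 (T1 CAS): counter=1 r=(3,1) succ=(0,0) retry=(1,0)
step 4 (T2 CAS): counter=2 r=(3,1) succ=(0,1) retry=(1,0)
step 5 (T2 LOAD): counter=2 r=(3,2) succ=(0,1) retry=(1,0)
step 6 (T2 CAS): counter=3 r=(3,2) succ=(0,2) retry=(1,0)
step 7 (T2 LOAD): counter=3 r=(3,3) succ=(0,2) retry=(1,0)
step 8 (T2 CAS): counter=4 r=(3,3) succ=(0,3) retry=(1,0)

counter=4 r=(3,3) succ=(0,3) retry=(1,0)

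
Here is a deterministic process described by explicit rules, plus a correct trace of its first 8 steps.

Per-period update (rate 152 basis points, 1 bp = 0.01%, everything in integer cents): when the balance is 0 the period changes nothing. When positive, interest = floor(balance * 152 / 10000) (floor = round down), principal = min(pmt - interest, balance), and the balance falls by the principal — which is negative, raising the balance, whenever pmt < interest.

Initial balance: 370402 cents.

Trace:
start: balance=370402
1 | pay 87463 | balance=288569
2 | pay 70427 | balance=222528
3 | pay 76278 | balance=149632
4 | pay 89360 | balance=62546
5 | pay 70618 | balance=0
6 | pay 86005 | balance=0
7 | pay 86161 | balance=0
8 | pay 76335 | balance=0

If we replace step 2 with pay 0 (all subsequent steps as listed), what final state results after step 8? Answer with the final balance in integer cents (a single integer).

0

(re-executing from step 2 with the substitution; state before step 2: balance=288569)
2 | pay 0 | balance=292955
3 | pay 76278 | balance=221129
4 | pay 89360 | balance=135130
5 | pay 70618 | balance=66565
6 | pay 86005 | balance=0
7 | pay 86161 | balance=0
8 | pay 76335 | balance=0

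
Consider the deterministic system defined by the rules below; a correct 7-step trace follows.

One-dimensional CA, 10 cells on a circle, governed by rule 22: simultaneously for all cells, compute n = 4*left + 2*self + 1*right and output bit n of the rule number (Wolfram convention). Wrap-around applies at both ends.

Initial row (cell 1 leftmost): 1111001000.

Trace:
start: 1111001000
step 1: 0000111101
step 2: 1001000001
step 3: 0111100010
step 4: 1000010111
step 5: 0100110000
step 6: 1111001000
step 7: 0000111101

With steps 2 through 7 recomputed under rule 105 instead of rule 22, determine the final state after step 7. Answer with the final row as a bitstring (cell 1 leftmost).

(re-executing steps 2..7 under rule 105; state before step 2: 0000111101)
step 2: 0110100110
step 3: 0111000110
step 4: 0101010110
step 5: 0010101110
step 6: 1001011010
step 7: 0000111101

0000111101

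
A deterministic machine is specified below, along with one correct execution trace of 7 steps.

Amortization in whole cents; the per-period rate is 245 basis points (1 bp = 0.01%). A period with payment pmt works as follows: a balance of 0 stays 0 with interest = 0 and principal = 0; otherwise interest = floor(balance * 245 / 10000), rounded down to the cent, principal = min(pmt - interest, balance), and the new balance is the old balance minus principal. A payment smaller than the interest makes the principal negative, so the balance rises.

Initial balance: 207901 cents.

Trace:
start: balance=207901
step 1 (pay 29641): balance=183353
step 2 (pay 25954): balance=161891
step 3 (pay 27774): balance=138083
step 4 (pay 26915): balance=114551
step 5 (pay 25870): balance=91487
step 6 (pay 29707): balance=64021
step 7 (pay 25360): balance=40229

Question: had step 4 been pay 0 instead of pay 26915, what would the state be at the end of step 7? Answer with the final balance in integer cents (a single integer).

(re-executing from step 4 with the substitution; state before step 4: balance=138083)
step 4 (pay 0): balance=141466
step 5 (pay 25870): balance=119061
step 6 (pay 29707): balance=92270
step 7 (pay 25360): balance=69170

69170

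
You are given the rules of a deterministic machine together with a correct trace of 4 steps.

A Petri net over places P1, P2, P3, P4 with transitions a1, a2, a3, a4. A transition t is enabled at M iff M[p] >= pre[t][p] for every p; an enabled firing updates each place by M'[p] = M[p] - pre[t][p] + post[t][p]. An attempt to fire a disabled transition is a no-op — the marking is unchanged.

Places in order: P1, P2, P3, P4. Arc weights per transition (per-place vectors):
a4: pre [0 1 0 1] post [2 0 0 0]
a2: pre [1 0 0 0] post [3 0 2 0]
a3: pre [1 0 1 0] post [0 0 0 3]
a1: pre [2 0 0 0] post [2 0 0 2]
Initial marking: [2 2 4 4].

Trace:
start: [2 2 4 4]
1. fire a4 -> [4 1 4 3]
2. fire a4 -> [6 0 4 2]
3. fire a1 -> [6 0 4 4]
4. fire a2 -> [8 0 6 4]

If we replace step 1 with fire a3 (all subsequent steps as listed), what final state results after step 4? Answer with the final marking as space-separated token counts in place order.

(re-executing from step 1 with the substitution; state before step 1: [2 2 4 4])
1. fire a3 -> [1 2 3 7]
2. fire a4 -> [3 1 3 6]
3. fire a1 -> [3 1 3 8]
4. fire a2 -> [5 1 5 8]

5 1 5 8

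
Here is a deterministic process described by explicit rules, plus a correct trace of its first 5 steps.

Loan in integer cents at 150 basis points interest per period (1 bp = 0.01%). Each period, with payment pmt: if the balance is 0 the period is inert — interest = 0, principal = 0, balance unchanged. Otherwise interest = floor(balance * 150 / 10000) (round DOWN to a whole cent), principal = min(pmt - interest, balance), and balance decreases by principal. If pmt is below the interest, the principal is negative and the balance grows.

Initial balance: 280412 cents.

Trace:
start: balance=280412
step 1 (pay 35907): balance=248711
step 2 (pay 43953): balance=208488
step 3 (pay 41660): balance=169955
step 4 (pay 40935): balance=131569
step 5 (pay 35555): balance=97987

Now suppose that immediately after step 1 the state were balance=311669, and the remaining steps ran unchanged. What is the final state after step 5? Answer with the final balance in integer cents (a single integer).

state after step 1 := balance=311669
step 2 (pay 43953): balance=272391
step 3 (pay 41660): balance=234816
step 4 (pay 40935): balance=197403
step 5 (pay 35555): balance=164809

164809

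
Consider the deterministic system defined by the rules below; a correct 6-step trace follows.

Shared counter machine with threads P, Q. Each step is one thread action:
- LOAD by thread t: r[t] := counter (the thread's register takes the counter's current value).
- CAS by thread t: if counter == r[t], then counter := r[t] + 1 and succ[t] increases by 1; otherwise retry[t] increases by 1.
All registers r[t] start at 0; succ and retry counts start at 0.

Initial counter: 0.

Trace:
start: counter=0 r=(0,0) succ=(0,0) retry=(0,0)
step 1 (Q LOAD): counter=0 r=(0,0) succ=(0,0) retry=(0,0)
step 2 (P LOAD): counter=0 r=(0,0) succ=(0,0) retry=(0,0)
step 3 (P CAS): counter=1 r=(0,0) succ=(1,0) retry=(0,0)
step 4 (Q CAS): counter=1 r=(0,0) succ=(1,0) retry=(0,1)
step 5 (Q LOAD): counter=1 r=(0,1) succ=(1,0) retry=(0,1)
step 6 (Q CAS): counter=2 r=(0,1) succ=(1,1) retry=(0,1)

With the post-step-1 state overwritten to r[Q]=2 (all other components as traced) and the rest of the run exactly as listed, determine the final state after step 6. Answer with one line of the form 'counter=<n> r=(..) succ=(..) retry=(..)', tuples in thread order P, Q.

counter=2 r=(0,1) succ=(1,1) retry=(0,1)

state after step 1 := counter=0 r=(0,2) succ=(0,0) retry=(0,0)
step 2 (P LOAD): counter=0 r=(0,2) succ=(0,0) retry=(0,0)
step 3 (P CAS): counter=1 r=(0,2) succ=(1,0) retry=(0,0)
step 4 (Q CAS): counter=1 r=(0,2) succ=(1,0) retry=(0,1)
step 5 (Q LOAD): counter=1 r=(0,1) succ=(1,0) retry=(0,1)
step 6 (Q CAS): counter=2 r=(0,1) succ=(1,1) retry=(0,1)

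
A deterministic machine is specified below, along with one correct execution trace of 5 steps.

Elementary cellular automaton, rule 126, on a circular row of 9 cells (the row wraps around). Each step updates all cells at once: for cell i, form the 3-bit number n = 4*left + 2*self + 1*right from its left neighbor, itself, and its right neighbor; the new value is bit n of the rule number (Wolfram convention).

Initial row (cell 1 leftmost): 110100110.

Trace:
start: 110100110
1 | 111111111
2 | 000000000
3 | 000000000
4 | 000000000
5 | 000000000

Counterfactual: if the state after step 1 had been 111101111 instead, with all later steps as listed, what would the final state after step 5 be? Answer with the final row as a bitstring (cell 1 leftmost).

110000011

state after step 1 := 111101111
2 | 000111000
3 | 001101100
4 | 011111110
5 | 110000011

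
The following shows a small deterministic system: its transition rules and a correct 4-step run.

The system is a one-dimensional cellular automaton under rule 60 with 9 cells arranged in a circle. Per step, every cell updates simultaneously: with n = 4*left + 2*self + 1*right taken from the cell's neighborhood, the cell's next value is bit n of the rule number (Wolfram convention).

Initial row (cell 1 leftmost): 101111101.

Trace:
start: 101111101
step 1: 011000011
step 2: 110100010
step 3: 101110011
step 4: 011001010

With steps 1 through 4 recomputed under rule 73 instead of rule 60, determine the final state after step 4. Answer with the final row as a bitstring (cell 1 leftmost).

100010001

(re-executing steps 1..4 under rule 73; state before step 1: 101111101)
step 1: 101000101
step 2: 100010001
step 3: 101000101
step 4: 100010001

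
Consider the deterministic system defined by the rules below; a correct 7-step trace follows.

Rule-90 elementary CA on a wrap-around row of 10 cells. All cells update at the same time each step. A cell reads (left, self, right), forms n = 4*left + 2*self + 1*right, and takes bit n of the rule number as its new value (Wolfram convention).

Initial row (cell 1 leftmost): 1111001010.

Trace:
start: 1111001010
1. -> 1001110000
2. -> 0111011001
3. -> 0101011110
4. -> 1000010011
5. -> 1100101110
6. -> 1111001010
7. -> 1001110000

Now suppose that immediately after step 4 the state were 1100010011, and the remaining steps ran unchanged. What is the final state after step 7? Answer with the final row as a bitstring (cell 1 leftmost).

state after step 4 := 1100010011
5. -> 0110101110
6. -> 1110001011
7. -> 0011010010

0011010010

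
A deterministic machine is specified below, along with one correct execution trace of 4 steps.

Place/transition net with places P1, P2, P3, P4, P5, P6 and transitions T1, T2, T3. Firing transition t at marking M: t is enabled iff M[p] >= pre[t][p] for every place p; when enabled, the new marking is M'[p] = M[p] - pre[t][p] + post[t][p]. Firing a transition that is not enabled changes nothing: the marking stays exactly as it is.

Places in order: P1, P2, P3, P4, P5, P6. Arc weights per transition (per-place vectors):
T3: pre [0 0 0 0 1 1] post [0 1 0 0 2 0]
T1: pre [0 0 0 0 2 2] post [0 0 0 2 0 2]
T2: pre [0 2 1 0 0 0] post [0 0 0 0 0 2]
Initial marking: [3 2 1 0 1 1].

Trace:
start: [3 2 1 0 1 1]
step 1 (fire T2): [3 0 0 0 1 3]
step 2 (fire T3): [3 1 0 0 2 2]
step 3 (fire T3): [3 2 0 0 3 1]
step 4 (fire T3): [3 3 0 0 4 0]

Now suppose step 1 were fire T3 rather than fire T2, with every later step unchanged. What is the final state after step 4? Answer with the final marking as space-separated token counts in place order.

3 3 1 0 2 0

(re-executing from step 1 with the substitution; state before step 1: [3 2 1 0 1 1])
step 1 (fire T3): [3 3 1 0 2 0]
step 2 (fire T3): [3 3 1 0 2 0]
step 3 (fire T3): [3 3 1 0 2 0]
step 4 (fire T3): [3 3 1 0 2 0]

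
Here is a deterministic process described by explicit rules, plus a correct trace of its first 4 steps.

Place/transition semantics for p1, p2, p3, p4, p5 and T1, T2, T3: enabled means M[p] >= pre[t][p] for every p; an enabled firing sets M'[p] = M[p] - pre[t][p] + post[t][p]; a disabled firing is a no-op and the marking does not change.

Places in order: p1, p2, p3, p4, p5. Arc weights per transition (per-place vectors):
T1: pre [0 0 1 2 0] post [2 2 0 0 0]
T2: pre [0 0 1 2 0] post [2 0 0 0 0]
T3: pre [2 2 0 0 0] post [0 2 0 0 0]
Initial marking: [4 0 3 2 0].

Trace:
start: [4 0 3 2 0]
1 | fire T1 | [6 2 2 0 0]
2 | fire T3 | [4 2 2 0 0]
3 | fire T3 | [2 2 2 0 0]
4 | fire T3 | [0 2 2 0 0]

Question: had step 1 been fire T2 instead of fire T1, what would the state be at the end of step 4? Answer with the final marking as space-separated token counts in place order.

6 0 2 0 0

(re-executing from step 1 with the substitution; state before step 1: [4 0 3 2 0])
1 | fire T2 | [6 0 2 0 0]
2 | fire T3 | [6 0 2 0 0]
3 | fire T3 | [6 0 2 0 0]
4 | fire T3 | [6 0 2 0 0]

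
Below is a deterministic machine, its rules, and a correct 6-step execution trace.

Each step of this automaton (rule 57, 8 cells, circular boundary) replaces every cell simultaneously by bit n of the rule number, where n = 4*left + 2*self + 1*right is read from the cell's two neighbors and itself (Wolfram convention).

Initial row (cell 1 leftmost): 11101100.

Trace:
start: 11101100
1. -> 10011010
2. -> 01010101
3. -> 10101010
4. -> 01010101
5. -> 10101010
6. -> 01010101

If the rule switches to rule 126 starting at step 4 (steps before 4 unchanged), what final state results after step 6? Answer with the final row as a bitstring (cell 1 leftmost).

(re-executing steps 4..6 under rule 126; state before step 4: 10101010)
4. -> 11111111
5. -> 00000000
6. -> 00000000

00000000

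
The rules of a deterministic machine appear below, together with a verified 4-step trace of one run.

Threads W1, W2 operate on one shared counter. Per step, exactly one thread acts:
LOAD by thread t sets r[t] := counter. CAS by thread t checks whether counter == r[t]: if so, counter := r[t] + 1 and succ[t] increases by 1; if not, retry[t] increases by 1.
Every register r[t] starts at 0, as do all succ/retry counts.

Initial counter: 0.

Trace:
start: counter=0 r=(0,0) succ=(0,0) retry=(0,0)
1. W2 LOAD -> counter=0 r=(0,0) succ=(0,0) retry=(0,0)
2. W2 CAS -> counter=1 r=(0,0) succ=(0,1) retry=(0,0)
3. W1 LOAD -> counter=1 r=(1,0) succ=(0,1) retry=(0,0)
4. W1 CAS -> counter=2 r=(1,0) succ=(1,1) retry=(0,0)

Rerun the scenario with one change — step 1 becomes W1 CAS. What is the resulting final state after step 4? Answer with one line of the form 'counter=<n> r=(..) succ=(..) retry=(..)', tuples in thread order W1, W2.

(re-executing from step 1 with the substitution; state before step 1: counter=0 r=(0,0) succ=(0,0) retry=(0,0))
1. W1 CAS -> counter=1 r=(0,0) succ=(1,0) retry=(0,0)
2. W2 CAS -> counter=1 r=(0,0) succ=(1,0) retry=(0,1)
3. W1 LOAD -> counter=1 r=(1,0) succ=(1,0) retry=(0,1)
4. W1 CAS -> counter=2 r=(1,0) succ=(2,0) retry=(0,1)

counter=2 r=(1,0) succ=(2,0) retry=(0,1)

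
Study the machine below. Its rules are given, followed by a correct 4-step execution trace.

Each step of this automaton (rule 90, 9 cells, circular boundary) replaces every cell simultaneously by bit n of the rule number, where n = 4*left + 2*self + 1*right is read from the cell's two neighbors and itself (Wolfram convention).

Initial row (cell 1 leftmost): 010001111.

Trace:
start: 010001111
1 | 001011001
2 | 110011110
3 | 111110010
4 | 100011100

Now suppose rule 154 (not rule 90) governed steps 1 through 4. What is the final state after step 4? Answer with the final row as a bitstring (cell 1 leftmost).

011110100

(re-executing steps 1..4 under rule 154; state before step 1: 010001111)
1 | 001011110
2 | 010011101
3 | 001111000
4 | 011110100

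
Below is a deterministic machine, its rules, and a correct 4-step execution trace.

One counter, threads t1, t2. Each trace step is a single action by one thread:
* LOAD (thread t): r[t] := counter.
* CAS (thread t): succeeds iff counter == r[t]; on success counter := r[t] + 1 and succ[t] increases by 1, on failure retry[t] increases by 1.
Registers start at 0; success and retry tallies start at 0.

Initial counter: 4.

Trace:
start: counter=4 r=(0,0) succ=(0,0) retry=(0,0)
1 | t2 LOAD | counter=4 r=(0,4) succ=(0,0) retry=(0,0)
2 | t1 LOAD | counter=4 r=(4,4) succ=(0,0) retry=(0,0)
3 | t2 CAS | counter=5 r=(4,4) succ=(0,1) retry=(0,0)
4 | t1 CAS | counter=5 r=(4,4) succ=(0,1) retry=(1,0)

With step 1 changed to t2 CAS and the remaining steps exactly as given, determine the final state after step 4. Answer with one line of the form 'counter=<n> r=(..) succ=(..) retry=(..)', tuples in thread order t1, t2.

counter=5 r=(4,0) succ=(1,0) retry=(0,2)

(re-executing from step 1 with the substitution; state before step 1: counter=4 r=(0,0) succ=(0,0) retry=(0,0))
1 | t2 CAS | counter=4 r=(0,0) succ=(0,0) retry=(0,1)
2 | t1 LOAD | counter=4 r=(4,0) succ=(0,0) retry=(0,1)
3 | t2 CAS | counter=4 r=(4,0) succ=(0,0) retry=(0,2)
4 | t1 CAS | counter=5 r=(4,0) succ=(1,0) retry=(0,2)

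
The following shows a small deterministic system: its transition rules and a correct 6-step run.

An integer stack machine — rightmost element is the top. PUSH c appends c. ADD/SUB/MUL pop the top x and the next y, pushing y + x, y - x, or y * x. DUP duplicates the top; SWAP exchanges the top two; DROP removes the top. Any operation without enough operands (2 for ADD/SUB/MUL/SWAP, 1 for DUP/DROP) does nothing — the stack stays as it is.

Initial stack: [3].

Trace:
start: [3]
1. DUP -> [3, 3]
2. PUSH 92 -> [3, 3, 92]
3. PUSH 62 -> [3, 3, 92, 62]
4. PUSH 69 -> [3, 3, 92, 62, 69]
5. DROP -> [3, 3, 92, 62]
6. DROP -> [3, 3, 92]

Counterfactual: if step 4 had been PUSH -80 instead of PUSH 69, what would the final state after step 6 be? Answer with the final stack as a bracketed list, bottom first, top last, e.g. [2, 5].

(re-executing from step 4 with the substitution; state before step 4: [3, 3, 92, 62])
4. PUSH -80 -> [3, 3, 92, 62, -80]
5. DROP -> [3, 3, 92, 62]
6. DROP -> [3, 3, 92]

[3, 3, 92]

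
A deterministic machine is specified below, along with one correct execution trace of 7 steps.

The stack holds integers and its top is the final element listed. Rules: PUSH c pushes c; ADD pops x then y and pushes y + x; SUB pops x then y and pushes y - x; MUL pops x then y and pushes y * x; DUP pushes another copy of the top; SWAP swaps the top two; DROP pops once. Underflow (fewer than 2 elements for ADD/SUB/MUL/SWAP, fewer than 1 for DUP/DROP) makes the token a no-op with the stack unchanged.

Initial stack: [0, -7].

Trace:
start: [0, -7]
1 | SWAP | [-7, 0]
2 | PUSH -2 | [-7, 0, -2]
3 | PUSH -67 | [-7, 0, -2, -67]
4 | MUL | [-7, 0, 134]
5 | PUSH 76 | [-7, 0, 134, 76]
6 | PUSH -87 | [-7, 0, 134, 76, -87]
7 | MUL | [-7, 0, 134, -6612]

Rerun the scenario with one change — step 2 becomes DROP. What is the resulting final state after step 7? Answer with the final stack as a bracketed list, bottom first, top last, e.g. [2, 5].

(re-executing from step 2 with the substitution; state before step 2: [-7, 0])
2 | DROP | [-7]
3 | PUSH -67 | [-7, -67]
4 | MUL | [469]
5 | PUSH 76 | [469, 76]
6 | PUSH -87 | [469, 76, -87]
7 | MUL | [469, -6612]

[469, -6612]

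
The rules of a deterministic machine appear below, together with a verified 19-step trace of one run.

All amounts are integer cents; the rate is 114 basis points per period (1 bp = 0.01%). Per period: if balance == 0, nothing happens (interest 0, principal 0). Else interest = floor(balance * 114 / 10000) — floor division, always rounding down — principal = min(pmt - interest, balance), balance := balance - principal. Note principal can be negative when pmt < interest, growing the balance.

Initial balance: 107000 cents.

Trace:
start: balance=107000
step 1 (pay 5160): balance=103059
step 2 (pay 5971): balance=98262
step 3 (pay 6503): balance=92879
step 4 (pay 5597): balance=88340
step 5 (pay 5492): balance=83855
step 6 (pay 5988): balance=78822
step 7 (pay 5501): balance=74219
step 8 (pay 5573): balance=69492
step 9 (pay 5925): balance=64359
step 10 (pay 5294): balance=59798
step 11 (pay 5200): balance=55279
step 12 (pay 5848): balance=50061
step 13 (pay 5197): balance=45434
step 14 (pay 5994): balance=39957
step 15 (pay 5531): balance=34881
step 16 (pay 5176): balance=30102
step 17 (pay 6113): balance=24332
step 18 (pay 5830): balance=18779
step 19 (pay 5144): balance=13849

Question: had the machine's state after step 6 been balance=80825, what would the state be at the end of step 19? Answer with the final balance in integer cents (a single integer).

16170

state after step 6 := balance=80825
step 7 (pay 5501): balance=76245
step 8 (pay 5573): balance=71541
step 9 (pay 5925): balance=66431
step 10 (pay 5294): balance=61894
step 11 (pay 5200): balance=57399
step 12 (pay 5848): balance=52205
step 13 (pay 5197): balance=47603
step 14 (pay 5994): balance=42151
step 15 (pay 5531): balance=37100
step 16 (pay 5176): balance=32346
step 17 (pay 6113): balance=26601
step 18 (pay 5830): balance=21074
step 19 (pay 5144): balance=16170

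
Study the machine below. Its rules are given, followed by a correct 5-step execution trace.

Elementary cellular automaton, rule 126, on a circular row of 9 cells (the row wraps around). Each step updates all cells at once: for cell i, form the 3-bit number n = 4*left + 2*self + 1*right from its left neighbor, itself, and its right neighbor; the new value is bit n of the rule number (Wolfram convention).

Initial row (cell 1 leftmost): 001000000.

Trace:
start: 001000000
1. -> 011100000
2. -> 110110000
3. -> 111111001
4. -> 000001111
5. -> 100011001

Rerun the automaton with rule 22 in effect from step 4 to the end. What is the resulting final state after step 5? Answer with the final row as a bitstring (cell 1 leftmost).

(re-executing steps 4..5 under rule 22; state before step 4: 111111001)
4. -> 000000110
5. -> 000001001

000001001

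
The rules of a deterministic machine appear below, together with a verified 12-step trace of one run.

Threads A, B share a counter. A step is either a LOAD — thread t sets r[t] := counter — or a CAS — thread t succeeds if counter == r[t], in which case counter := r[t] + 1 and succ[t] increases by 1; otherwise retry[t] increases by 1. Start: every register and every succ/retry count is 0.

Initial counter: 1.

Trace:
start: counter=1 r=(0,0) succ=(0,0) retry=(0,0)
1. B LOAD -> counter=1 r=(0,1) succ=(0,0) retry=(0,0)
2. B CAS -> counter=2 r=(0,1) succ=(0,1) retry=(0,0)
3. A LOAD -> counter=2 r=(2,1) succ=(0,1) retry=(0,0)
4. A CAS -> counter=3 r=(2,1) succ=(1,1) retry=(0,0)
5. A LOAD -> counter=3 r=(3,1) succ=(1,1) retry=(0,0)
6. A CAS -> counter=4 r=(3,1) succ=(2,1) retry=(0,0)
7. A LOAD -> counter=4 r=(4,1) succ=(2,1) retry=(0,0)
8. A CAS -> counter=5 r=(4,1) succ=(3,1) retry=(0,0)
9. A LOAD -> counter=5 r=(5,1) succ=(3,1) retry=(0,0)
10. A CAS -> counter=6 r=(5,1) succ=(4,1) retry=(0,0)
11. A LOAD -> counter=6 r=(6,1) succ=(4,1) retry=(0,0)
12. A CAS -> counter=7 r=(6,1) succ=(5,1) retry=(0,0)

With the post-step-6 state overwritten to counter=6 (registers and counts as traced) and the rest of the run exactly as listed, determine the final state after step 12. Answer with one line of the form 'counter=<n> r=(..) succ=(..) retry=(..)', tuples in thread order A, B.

state after step 6 := counter=6 r=(3,1) succ=(2,1) retry=(0,0)
7. A LOAD -> counter=6 r=(6,1) succ=(2,1) retry=(0,0)
8. A CAS -> counter=7 r=(6,1) succ=(3,1) retry=(0,0)
9. A LOAD -> counter=7 r=(7,1) succ=(3,1) retry=(0,0)
10. A CAS -> counter=8 r=(7,1) succ=(4,1) retry=(0,0)
11. A LOAD -> counter=8 r=(8,1) succ=(4,1) retry=(0,0)
12. A CAS -> counter=9 r=(8,1) succ=(5,1) retry=(0,0)

counter=9 r=(8,1) succ=(5,1) retry=(0,0)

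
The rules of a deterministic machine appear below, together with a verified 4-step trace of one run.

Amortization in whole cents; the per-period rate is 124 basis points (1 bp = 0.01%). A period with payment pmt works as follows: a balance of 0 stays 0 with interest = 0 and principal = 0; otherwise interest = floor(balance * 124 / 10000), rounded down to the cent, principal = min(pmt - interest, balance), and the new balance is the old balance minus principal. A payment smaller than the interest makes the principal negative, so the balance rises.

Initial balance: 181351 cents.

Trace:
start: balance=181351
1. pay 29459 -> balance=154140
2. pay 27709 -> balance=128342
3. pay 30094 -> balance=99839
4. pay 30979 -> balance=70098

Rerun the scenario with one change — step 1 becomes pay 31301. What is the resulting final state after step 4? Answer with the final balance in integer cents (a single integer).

68186

(re-executing from step 1 with the substitution; state before step 1: balance=181351)
1. pay 31301 -> balance=152298
2. pay 27709 -> balance=126477
3. pay 30094 -> balance=97951
4. pay 30979 -> balance=68186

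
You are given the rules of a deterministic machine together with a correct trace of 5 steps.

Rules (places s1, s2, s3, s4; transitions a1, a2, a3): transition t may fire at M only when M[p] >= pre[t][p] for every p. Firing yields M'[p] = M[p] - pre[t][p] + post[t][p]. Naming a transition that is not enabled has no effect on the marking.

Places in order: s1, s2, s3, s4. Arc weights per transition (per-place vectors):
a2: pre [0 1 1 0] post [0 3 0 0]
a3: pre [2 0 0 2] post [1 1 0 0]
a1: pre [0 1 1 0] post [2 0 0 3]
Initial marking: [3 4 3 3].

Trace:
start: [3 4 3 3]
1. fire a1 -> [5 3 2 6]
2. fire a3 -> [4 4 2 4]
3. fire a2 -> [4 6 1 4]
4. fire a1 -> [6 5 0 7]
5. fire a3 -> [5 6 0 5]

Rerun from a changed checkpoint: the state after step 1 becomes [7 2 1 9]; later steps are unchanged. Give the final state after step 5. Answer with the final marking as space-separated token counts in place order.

5 6 0 5

state after step 1 := [7 2 1 9]
2. fire a3 -> [6 3 1 7]
3. fire a2 -> [6 5 0 7]
4. fire a1 -> [6 5 0 7]
5. fire a3 -> [5 6 0 5]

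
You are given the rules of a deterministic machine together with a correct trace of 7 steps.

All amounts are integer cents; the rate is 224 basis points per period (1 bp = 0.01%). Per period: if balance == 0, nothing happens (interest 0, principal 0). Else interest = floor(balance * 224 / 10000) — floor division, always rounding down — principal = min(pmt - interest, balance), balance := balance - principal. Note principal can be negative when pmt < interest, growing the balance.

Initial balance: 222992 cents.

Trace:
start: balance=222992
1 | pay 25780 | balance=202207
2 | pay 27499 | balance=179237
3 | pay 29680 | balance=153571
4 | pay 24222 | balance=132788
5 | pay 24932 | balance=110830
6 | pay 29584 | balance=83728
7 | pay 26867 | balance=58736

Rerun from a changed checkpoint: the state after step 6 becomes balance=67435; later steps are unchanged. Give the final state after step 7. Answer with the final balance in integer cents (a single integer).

42078

state after step 6 := balance=67435
7 | pay 26867 | balance=42078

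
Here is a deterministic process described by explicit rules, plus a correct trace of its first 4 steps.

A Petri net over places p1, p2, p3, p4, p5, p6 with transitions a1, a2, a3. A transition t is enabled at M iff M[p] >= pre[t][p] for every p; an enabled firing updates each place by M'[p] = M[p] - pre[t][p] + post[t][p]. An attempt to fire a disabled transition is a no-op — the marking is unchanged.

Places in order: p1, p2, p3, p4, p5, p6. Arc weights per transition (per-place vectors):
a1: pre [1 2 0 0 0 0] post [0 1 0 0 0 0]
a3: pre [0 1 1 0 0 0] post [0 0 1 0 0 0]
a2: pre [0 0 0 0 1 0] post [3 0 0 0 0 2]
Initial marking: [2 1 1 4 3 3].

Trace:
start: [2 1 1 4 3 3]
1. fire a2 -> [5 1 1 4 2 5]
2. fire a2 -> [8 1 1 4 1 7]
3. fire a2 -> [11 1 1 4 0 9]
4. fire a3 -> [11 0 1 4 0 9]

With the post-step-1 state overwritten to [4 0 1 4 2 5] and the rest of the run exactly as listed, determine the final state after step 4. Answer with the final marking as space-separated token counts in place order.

10 0 1 4 0 9

state after step 1 := [4 0 1 4 2 5]
2. fire a2 -> [7 0 1 4 1 7]
3. fire a2 -> [10 0 1 4 0 9]
4. fire a3 -> [10 0 1 4 0 9]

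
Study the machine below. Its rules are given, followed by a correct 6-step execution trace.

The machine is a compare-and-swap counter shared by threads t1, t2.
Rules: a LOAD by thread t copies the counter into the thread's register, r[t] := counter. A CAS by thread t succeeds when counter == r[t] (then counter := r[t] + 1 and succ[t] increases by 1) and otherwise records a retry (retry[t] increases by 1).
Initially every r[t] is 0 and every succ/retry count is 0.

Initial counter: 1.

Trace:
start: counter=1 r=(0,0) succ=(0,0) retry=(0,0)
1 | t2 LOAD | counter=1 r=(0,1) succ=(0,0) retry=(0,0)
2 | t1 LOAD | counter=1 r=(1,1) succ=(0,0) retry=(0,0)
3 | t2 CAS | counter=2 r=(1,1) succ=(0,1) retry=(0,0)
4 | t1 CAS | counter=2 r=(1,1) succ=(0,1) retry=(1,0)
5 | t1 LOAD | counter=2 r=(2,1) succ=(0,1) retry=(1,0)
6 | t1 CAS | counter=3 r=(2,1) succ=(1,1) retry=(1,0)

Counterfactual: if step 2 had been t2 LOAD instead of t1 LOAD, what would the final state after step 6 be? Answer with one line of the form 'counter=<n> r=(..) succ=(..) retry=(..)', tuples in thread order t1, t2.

counter=3 r=(2,1) succ=(1,1) retry=(1,0)

(re-executing from step 2 with the substitution; state before step 2: counter=1 r=(0,1) succ=(0,0) retry=(0,0))
2 | t2 LOAD | counter=1 r=(0,1) succ=(0,0) retry=(0,0)
3 | t2 CAS | counter=2 r=(0,1) succ=(0,1) retry=(0,0)
4 | t1 CAS | counter=2 r=(0,1) succ=(0,1) retry=(1,0)
5 | t1 LOAD | counter=2 r=(2,1) succ=(0,1) retry=(1,0)
6 | t1 CAS | counter=3 r=(2,1) succ=(1,1) retry=(1,0)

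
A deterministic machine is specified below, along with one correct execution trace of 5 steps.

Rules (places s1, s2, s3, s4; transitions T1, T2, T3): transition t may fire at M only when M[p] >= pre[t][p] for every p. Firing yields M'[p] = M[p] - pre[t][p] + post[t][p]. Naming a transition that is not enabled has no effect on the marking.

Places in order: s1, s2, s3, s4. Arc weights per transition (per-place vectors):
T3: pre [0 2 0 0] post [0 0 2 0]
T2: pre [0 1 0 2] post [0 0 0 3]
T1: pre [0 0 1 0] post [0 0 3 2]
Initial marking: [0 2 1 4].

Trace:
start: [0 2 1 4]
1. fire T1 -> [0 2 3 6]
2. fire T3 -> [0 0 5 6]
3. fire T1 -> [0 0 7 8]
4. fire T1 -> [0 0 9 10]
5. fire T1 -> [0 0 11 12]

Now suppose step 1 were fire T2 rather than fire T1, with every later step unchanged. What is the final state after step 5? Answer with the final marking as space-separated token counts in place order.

0 1 7 11

(re-executing from step 1 with the substitution; state before step 1: [0 2 1 4])
1. fire T2 -> [0 1 1 5]
2. fire T3 -> [0 1 1 5]
3. fire T1 -> [0 1 3 7]
4. fire T1 -> [0 1 5 9]
5. fire T1 -> [0 1 7 11]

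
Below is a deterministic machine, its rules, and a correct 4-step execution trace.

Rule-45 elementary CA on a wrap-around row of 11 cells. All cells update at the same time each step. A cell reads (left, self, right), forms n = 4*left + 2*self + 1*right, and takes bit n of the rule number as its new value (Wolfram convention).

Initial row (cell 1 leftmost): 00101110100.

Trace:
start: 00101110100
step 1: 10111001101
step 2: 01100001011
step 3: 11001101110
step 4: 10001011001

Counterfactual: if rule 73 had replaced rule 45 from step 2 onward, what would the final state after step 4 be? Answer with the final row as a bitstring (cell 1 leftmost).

10111101101

(re-executing steps 2..4 under rule 73; state before step 2: 10111001101)
step 2: 10101001101
step 3: 10000001101
step 4: 10111101101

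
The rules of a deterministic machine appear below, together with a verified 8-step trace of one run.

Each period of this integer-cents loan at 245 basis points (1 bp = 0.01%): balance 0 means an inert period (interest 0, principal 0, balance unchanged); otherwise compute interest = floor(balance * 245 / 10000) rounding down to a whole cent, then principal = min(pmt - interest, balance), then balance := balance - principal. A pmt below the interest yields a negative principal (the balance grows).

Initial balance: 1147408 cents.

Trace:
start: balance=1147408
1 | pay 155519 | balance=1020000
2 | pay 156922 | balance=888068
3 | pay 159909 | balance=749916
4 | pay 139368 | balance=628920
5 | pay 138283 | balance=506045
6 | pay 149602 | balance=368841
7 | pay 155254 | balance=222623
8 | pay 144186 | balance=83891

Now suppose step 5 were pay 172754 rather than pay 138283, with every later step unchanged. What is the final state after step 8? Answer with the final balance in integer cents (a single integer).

(re-executing from step 5 with the substitution; state before step 5: balance=628920)
5 | pay 172754 | balance=471574
6 | pay 149602 | balance=333525
7 | pay 155254 | balance=186442
8 | pay 144186 | balance=46823

46823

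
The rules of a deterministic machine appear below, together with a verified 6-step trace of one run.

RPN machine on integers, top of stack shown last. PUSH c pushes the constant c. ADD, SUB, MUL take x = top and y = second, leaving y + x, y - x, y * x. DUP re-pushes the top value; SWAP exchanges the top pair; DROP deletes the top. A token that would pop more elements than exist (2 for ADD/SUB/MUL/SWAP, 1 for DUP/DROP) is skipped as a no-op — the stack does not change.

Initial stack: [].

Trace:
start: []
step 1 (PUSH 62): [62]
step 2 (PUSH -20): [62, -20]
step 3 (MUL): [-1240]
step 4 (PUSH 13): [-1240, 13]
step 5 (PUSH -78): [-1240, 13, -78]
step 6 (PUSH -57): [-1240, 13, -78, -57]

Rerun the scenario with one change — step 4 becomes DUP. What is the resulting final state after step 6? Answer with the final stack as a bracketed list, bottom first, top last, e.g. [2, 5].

(re-executing from step 4 with the substitution; state before step 4: [-1240])
step 4 (DUP): [-1240, -1240]
step 5 (PUSH -78): [-1240, -1240, -78]
step 6 (PUSH -57): [-1240, -1240, -78, -57]

[-1240, -1240, -78, -57]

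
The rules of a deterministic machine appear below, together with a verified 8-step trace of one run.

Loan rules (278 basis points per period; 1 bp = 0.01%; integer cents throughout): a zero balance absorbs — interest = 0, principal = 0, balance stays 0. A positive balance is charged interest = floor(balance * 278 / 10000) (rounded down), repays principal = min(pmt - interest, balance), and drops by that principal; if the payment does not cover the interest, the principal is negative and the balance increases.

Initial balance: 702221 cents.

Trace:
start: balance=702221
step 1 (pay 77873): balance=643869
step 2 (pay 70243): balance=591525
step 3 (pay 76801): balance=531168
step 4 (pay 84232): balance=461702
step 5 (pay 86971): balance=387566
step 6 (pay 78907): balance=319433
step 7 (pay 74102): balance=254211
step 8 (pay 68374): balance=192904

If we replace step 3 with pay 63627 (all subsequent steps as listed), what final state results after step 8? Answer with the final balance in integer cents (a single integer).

208012

(re-executing from step 3 with the substitution; state before step 3: balance=591525)
step 3 (pay 63627): balance=544342
step 4 (pay 84232): balance=475242
step 5 (pay 86971): balance=401482
step 6 (pay 78907): balance=333736
step 7 (pay 74102): balance=268911
step 8 (pay 68374): balance=208012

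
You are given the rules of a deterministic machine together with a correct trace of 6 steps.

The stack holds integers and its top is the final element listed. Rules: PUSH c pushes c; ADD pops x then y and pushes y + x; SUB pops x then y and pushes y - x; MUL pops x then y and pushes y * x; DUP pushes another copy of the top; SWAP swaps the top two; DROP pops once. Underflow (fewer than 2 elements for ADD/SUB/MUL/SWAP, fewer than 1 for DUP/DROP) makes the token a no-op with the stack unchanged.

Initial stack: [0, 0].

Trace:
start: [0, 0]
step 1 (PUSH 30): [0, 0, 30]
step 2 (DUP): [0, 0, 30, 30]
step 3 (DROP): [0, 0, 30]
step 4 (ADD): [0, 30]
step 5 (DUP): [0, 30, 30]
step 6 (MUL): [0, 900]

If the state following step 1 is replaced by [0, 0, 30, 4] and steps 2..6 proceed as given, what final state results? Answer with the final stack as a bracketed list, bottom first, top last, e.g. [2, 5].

state after step 1 := [0, 0, 30, 4]
step 2 (DUP): [0, 0, 30, 4, 4]
step 3 (DROP): [0, 0, 30, 4]
step 4 (ADD): [0, 0, 34]
step 5 (DUP): [0, 0, 34, 34]
step 6 (MUL): [0, 0, 1156]

[0, 0, 1156]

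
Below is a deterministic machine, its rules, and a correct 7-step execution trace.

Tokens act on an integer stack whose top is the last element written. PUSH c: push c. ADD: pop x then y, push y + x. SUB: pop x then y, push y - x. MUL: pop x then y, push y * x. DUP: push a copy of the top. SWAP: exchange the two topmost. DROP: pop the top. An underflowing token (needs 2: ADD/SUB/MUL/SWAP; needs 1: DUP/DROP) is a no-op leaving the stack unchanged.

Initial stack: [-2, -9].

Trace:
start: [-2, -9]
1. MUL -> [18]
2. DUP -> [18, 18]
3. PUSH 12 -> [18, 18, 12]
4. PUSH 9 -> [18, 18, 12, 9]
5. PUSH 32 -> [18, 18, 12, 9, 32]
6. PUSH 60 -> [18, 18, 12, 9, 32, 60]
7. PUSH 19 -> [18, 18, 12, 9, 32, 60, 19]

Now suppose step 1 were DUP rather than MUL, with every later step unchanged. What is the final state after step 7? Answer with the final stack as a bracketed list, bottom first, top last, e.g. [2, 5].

(re-executing from step 1 with the substitution; state before step 1: [-2, -9])
1. DUP -> [-2, -9, -9]
2. DUP -> [-2, -9, -9, -9]
3. PUSH 12 -> [-2, -9, -9, -9, 12]
4. PUSH 9 -> [-2, -9, -9, -9, 12, 9]
5. PUSH 32 -> [-2, -9, -9, -9, 12, 9, 32]
6. PUSH 60 -> [-2, -9, -9, -9, 12, 9, 32, 60]
7. PUSH 19 -> [-2, -9, -9, -9, 12, 9, 32, 60, 19]

[-2, -9, -9, -9, 12, 9, 32, 60, 19]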